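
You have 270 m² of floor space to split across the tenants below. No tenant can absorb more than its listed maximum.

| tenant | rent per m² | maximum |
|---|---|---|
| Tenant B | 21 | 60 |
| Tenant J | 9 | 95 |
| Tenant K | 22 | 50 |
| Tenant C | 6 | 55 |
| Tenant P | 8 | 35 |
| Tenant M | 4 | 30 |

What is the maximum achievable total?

Order the tenants by rent per m²: Tenant K 22 > Tenant B 21 > Tenant J 9 > Tenant P 8 > Tenant C 6 > Tenant M 4.
Tenant K takes 50 to reach its cap of 50 ; 220 left.
Tenant B takes 60 to reach its cap of 60 ; 160 left.
Tenant J takes 95 to reach its cap of 95 ; 65 left.
Tenant P: +35 to 35 (cap) ; 30 left.
Tenant C has room for 55 but only 30 remain, so it gets 30.
Total = 21×60 + 9×95 + 22×50 + 6×30 + 8×35 = 3675.

3675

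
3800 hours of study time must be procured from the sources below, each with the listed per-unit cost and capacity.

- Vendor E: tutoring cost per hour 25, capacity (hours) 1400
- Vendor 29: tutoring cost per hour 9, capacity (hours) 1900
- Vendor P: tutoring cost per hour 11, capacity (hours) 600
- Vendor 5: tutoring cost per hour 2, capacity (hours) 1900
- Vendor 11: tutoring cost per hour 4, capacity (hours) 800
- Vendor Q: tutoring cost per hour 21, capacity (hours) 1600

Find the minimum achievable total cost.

16900

Cheapest first:
Vendor 5 (2): use full 1900 ; 1900 hours to go.
Vendor 11 at 4: take all 800 hours ; 1100 still needed.
Vendor 29 (9): take the remaining 1100 ; done.
Vendor P, Vendor Q, Vendor E: unused.
Cost = 1900×2 + 800×4 + 1100×9 = 16900.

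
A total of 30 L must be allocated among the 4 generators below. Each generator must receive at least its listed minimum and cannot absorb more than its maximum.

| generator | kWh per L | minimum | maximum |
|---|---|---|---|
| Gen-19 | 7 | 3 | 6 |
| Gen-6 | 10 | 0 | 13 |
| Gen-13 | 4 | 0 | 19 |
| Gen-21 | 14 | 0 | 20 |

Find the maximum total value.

Meeting every minimum uses 3+0+0+0 = 3 L, leaving 27.
Highest kWh per L first: Gen-21 14 > Gen-6 10 > Gen-19 7 > Gen-13 4.
Gen-21 takes 20 more to reach its cap of 20 → 7 left.
Gen-6: +7 (room for 13) → 7. Pool exhausted.
Total = 7×3 + 10×7 + 14×20 = 371.

371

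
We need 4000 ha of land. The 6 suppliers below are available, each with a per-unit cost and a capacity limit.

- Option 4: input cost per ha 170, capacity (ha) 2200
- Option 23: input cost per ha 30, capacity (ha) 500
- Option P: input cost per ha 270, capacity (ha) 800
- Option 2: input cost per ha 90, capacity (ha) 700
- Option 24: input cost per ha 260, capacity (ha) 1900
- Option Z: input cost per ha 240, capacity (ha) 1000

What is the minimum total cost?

596000

Use suppliers in increasing cost order.
Option 23 (30): use full 500 ; 3500 ha to go.
Option 2 (90): use full 700 ; 2800 ha to go.
Option 4 (170): use full 2200 ; 600 ha to go.
Take 600 from Option Z at 240 to finish.
Option 24, Option P: unused.
Cost = 500×30 + 700×90 + 2200×170 + 600×240 = 596000.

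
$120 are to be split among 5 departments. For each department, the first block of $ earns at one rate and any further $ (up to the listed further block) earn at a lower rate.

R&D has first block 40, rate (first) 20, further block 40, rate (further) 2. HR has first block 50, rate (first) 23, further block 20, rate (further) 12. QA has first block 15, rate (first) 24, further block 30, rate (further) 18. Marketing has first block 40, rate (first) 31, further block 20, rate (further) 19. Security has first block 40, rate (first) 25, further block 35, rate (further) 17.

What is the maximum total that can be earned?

3175

Treat each block as its own option and order by rate: Marketing/first 31 > Security/first 25 > QA/first 24 > HR/first 23 > R&D/first 20 > Marketing/second 19 > QA/second 18 > Security/second 17 > HR/second 12 > R&D/second 2.
Fill Marketing first block (40 at 31) — 80 left.
Security first at 25: fill all 40 — 40 left.
Fill QA first block (15 at 24) — 25 left.
HR/first: +25 of 50 at 23; pool empty.
Total = 31×40 + 25×40 + 24×15 + 23×25 = 3175.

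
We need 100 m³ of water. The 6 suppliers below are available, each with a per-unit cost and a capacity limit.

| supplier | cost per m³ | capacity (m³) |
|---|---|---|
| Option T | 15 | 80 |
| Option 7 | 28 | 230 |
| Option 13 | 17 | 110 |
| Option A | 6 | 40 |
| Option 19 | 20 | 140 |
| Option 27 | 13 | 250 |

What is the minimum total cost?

Fill from the cheapest supplier first.
Option A at 6: take all 40 m³ → 60 still needed.
Take 60 from Option 27 at 13 to finish.
Option T, Option 13, Option 19, Option 7: unused.
Cost = 40×6 + 60×13 = 1020.

1020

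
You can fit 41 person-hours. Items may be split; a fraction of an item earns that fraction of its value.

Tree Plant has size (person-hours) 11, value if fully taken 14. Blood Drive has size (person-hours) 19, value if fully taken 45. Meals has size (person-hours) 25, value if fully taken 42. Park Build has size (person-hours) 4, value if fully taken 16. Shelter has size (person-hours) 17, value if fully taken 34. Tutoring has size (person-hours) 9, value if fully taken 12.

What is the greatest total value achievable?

96.68

Sort by value density: Park Build 16/4≈4, Blood Drive 45/19≈2.37, Shelter 34/17≈2, Meals 42/25≈1.68, Tutoring 12/9≈1.33, Tree Plant 14/11≈1.27.
All 4 person-hours of Park Build fit (value 16) ; 37 remain.
All 19 person-hours of Blood Drive fit (value 45) ; 18 remain.
All 17 person-hours of Shelter fit (value 34) ; 1 remain.
1 person-hours left: a 1/25 share of Meals gives 42×1/25 = 1.68.
Total value = 96.68.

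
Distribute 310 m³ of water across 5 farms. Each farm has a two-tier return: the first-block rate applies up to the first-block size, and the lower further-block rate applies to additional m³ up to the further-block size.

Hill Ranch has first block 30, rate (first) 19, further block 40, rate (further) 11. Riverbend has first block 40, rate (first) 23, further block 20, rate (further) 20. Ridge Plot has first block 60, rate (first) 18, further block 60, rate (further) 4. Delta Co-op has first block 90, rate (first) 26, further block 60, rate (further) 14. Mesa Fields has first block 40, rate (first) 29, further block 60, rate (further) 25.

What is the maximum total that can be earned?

7430

Order all 10 blocks by rate: Mesa Fields/first 29 > Delta Co-op/first 26 > Mesa Fields/second 25 > Riverbend/first 23 > Riverbend/second 20 > Hill Ranch/first 19 > Ridge Plot/first 18 > Delta Co-op/second 14 > Hill Ranch/second 11 > Ridge Plot/second 4.
Fill Mesa Fields first block (40 at 29) — 270 left.
Fill Delta Co-op first block (90 at 26) — 180 left.
Mesa Fields second at 25: fill all 60 — 120 left.
Riverbend/first (23): +40 — 80 left.
Riverbend second at 20: fill all 20 — 60 left.
Hill Ranch/first (19): +30 — 30 left.
Ridge Plot/first: +30 of 60 at 18; pool empty.
Total = 29×40 + 26×90 + 25×60 + 23×40 + 20×20 + 19×30 + 18×30 = 7430.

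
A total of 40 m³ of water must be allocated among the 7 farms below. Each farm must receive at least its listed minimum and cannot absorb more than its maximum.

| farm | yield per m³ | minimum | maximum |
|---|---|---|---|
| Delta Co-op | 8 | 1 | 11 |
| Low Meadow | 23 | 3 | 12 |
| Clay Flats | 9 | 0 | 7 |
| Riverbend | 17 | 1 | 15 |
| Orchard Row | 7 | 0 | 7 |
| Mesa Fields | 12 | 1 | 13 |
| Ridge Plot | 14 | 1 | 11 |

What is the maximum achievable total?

Meeting every minimum uses 1+3+0+1+0+1+1 = 7 m³, leaving 33.
Rank by yield per m³: Low Meadow 23 > Riverbend 17 > Ridge Plot 14 > Mesa Fields 12 > Clay Flats 9 > Delta Co-op 8 > Orchard Row 7.
Low Meadow: +9 to 12 (cap) — 24 left.
Riverbend: +14 to 15 (cap) — 10 left.
Ridge Plot: +10 to 11 (cap) — 0 left.
Total = 8×1 + 23×12 + 17×15 + 12×1 + 14×11 = 705.

705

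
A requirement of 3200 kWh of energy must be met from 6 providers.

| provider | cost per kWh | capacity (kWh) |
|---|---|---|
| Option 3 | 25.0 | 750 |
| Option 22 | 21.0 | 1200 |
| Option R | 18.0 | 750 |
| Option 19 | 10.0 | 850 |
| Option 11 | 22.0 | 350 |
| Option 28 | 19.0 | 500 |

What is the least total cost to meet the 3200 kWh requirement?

54600

Cheapest first:
Option 19 (10.0): use full 850 → 2350 kWh to go.
Take 750 from Option R at 18.0 → need 1600 more.
Take 500 from Option 28 at 19.0 → need 1100 more.
Option 22 (21.0): take the remaining 1100 → done.
Option 11, Option 3: unused.
Cost = 850×10.0 + 750×18.0 + 500×19.0 + 1100×21.0 = 54600.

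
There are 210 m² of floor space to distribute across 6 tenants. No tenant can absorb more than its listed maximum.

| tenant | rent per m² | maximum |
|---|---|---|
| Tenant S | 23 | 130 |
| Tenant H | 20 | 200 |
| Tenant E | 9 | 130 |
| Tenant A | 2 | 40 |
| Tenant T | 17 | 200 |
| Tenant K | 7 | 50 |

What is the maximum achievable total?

4590

Rank by rent per m²: Tenant S 23 > Tenant H 20 > Tenant T 17 > Tenant E 9 > Tenant K 7 > Tenant A 2.
Give Tenant S 130 to hit its cap of 130 — 80 left.
Only 80 left; Tenant H takes them to reach 80.
Total = 23×130 + 20×80 = 4590.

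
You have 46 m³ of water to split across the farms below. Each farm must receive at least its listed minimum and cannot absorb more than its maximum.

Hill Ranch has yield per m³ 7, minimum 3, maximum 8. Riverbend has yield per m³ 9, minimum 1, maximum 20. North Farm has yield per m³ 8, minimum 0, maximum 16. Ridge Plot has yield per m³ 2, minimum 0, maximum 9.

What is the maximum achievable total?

Meeting every minimum uses 3+1+0+0 = 4 m³, leaving 42.
Rank by yield per m³: Riverbend 9 > North Farm 8 > Hill Ranch 7 > Ridge Plot 2.
Riverbend takes 19 more to reach its cap of 20 — 23 left.
Give North Farm 16 more to hit its cap of 16 — 7 left.
Hill Ranch: +5 to 8 (cap) — 2 left.
Ridge Plot has room for 9 more but only 2 remain, so it gets 2.
Total = 7×8 + 9×20 + 8×16 + 2×2 = 368.

368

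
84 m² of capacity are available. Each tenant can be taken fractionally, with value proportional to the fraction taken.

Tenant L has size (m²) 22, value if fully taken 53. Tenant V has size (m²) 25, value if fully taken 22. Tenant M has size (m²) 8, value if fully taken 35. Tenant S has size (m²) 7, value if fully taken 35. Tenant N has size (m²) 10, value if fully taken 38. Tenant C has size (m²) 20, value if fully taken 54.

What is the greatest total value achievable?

229.96

Rank by value-to-size ratio: Tenant S 35/7≈5, Tenant M 35/8≈4.38, Tenant N 38/10≈3.8, Tenant C 54/20≈2.7, Tenant L 53/22≈2.41, Tenant V 22/25≈0.88.
All 7 m² of Tenant S fit (value 35) → 77 remain.
All 8 m² of Tenant M fit (value 35) → 69 remain.
Take all of Tenant N (10 m², value 38) → 59 m² left.
Tenant C: take in full, 20 m² for value 54 → 39 left.
Tenant L: take in full, 22 m² for value 53 → 17 left.
17 m² left: a 17/25 share of Tenant V gives 22×17/25 = 14.96.
Total value = 229.96.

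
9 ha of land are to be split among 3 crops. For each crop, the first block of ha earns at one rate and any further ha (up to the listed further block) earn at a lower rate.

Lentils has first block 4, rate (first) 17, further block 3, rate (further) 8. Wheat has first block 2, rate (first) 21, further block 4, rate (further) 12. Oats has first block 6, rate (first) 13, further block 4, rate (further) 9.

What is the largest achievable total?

Order all 6 blocks by rate: Wheat/T1 21 > Lentils/T1 17 > Oats/T1 13 > Wheat/T2 12 > Oats/T2 9 > Lentils/T2 8.
Wheat/T1 (21): +2 — 7 left.
Lentils T1 at 17: fill all 4 — 3 left.
3 remain; put them into Oats T1 at 13.
Total = 21×2 + 17×4 + 13×3 = 149.

149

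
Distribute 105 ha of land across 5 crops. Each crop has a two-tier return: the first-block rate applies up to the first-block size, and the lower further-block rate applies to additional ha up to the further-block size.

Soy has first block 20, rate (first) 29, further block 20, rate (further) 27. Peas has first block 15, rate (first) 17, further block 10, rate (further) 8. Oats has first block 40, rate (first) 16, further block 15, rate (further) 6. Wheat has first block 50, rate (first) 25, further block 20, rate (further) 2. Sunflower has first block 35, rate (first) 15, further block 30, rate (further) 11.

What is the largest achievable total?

Treat each block as its own option and order by rate: Soy/first 29 > Soy/second 27 > Wheat/first 25 > Peas/first 17 > Oats/first 16 > Sunflower/first 15 > Sunflower/second 11 > Peas/second 8 > Oats/second 6 > Wheat/second 2.
Soy/first (29): +20 → 85 left.
Soy second at 27: fill all 20 → 65 left.
Fill Wheat first block (50 at 25) → 15 left.
Peas/first (17): +15 → 0 left.
Total = 29×20 + 27×20 + 25×50 + 17×15 = 2625.

2625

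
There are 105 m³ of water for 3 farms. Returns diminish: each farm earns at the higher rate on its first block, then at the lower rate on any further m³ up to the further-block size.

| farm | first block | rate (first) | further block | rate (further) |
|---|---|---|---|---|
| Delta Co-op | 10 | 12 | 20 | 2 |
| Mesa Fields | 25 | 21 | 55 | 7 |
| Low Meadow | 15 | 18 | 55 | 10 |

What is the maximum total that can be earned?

1465

Treat each block as its own option and order by rate: Mesa Fields/T1 21 > Low Meadow/T1 18 > Delta Co-op/T1 12 > Low Meadow/T2 10 > Mesa Fields/T2 7 > Delta Co-op/T2 2.
Mesa Fields/T1 (21): +25 → 80 left.
Low Meadow T1 at 18: fill all 15 → 65 left.
Delta Co-op/T1 (12): +10 → 55 left.
Fill Low Meadow T2 block (55 at 10) → 0 left.
Total = 21×25 + 18×15 + 12×10 + 10×55 = 1465.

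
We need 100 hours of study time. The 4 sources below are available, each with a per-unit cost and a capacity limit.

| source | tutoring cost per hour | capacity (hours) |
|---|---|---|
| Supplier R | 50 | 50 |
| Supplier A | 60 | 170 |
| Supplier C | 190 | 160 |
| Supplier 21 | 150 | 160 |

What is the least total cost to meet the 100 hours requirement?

5500

Use sources in increasing cost order.
Supplier R (50): use full 50 — 50 hours to go.
Supplier A (60): take the remaining 50 — done.
Supplier 21, Supplier C: unused.
Cost = 50×50 + 50×60 = 5500.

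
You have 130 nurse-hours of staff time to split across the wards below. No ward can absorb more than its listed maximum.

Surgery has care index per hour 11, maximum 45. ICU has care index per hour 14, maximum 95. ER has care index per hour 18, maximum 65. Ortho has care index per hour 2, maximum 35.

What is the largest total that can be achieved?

Highest care index per hour first: ER 18 > ICU 14 > Surgery 11 > Ortho 2.
ER: +65 to 65 (cap) ; 65 left.
Only 65 left; ICU takes them to reach 65.
Total = 14×65 + 18×65 = 2080.

2080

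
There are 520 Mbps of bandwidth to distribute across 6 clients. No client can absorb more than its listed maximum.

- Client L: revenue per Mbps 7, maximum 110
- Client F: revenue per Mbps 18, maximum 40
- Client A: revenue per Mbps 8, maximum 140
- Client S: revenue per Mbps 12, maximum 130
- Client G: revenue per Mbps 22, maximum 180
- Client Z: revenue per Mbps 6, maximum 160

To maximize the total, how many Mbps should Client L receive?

30

Rank by revenue per Mbps: Client G 22 > Client F 18 > Client S 12 > Client A 8 > Client L 7 > Client Z 6.
Client G: +180 to 180 (cap) → 340 left.
Give Client F 40 to hit its cap of 40 → 300 left.
Client S takes 130 to reach its cap of 130 → 170 left.
Client A: +140 to 140 (cap) → 30 left.
Client L has room for 110 but only 30 remain, so it gets 30.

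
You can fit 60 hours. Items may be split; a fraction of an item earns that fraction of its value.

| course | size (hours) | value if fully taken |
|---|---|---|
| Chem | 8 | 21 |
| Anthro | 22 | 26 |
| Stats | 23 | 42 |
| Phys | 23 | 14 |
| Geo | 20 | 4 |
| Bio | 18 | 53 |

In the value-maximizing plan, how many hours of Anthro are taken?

11

Sort by value density: Bio 53/18≈2.94, Chem 21/8≈2.62, Stats 42/23≈1.83, Anthro 26/22≈1.18, Phys 14/23≈0.609, Geo 4/20≈0.2.
All 18 hours of Bio fit (value 53) ; 42 remain.
Chem: take in full, 8 hours for value 21 ; 34 left.
All 23 hours of Stats fit (value 42) ; 11 remain.
11 hours left: a 11/22 share of Anthro gives 26×11/22 = 13.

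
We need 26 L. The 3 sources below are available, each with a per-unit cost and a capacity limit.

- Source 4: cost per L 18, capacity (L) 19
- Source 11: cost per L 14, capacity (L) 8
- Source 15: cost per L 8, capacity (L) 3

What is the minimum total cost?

406

Use sources in increasing cost order.
Source 15 (8): use full 3 — 23 L to go.
Take 8 from Source 11 at 14 — need 15 more.
Take 15 from Source 4 at 18 to finish.
Cost = 3×8 + 8×14 + 15×18 = 406.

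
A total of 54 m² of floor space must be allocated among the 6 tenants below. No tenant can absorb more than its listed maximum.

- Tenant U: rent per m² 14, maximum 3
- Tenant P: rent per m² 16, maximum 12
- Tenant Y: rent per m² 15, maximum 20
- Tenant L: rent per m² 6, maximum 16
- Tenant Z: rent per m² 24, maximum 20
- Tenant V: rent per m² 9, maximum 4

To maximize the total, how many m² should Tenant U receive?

2

Rank by rent per m²: Tenant Z 24 > Tenant P 16 > Tenant Y 15 > Tenant U 14 > Tenant V 9 > Tenant L 6.
Tenant Z: +20 to 20 (cap) ; 34 left.
Tenant P: +12 to 12 (cap) ; 22 left.
Give Tenant Y 20 to hit its cap of 20 ; 2 left.
Tenant U has room for 3 but only 2 remain, so it gets 2.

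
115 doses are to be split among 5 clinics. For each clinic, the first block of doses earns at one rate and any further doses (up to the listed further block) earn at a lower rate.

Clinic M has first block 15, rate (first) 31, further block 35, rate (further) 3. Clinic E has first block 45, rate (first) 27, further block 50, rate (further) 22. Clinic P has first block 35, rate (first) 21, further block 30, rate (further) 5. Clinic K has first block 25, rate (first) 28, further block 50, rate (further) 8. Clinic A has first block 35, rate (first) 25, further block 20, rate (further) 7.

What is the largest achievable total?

3130

Rank every tier by rate: Clinic M/tier1 31 > Clinic K/tier1 28 > Clinic E/tier1 27 > Clinic A/tier1 25 > Clinic E/tier2 22 > Clinic P/tier1 21 > Clinic K/tier2 8 > Clinic A/tier2 7 > Clinic P/tier2 5 > Clinic M/tier2 3.
Fill Clinic M tier1 block (15 at 31) ; 100 left.
Clinic K tier1 at 28: fill all 25 ; 75 left.
Fill Clinic E tier1 block (45 at 27) ; 30 left.
Clinic A tier1 at 25: only 30 left, fill 30.
Total = 31×15 + 28×25 + 27×45 + 25×30 = 3130.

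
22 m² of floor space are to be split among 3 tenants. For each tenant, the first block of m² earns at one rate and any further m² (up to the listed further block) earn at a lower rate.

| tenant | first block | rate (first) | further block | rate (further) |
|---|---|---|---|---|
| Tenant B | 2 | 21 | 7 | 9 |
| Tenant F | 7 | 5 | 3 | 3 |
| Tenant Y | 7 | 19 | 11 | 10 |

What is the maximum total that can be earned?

303

Order all 6 blocks by rate: Tenant B/tier1 21 > Tenant Y/tier1 19 > Tenant Y/tier2 10 > Tenant B/tier2 9 > Tenant F/tier1 5 > Tenant F/tier2 3.
Tenant B/tier1 (21): +2 → 20 left.
Tenant Y/tier1 (19): +7 → 13 left.
Tenant Y tier2 at 10: fill all 11 → 2 left.
Tenant B tier2 at 9: only 2 left, fill 2.
Total = 21×2 + 19×7 + 10×11 + 9×2 = 303.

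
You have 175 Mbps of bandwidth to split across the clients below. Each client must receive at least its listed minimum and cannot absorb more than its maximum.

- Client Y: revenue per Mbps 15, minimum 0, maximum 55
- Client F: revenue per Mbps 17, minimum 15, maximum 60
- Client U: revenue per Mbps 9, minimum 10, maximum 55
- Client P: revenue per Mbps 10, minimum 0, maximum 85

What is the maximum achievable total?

Meeting every minimum uses 0+15+10+0 = 25 Mbps, leaving 150.
Order the clients by revenue per Mbps: Client F 17 > Client Y 15 > Client P 10 > Client U 9.
Client F: +45 to 60 (cap) → 105 left.
Client Y takes 55 more to reach its cap of 55 → 50 left.
Client P: +50 (room for 85) → 50. Pool exhausted.
Total = 15×55 + 17×60 + 9×10 + 10×50 = 2435.

2435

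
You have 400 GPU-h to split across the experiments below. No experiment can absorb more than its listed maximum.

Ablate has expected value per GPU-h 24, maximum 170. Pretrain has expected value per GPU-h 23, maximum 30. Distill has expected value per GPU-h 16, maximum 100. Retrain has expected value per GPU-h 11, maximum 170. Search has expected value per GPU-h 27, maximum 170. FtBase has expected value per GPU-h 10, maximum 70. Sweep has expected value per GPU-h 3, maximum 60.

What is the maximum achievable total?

9840

Highest expected value per GPU-h first: Search 27 > Ablate 24 > Pretrain 23 > Distill 16 > Retrain 11 > FtBase 10 > Sweep 3.
Search: +170 to 170 (cap) ; 230 left.
Ablate takes 170 to reach its cap of 170 ; 60 left.
Pretrain takes 30 to reach its cap of 30 ; 30 left.
Distill has room for 100 but only 30 remain, so it gets 30.
Total = 24×170 + 23×30 + 16×30 + 27×170 = 9840.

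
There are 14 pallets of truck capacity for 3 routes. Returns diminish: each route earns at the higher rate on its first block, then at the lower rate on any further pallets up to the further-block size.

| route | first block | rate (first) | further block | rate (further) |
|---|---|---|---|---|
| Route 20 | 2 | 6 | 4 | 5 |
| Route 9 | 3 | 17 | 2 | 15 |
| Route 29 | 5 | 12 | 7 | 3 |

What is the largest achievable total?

163

Rank every tier by rate: Route 9/T1 17 > Route 9/T2 15 > Route 29/T1 12 > Route 20/T1 6 > Route 20/T2 5 > Route 29/T2 3.
Route 9 T1 at 17: fill all 3 ; 11 left.
Fill Route 9 T2 block (2 at 15) ; 9 left.
Route 29/T1 (12): +5 ; 4 left.
Route 20/T1 (6): +2 ; 2 left.
Route 20 T2 at 5: only 2 left, fill 2.
Total = 17×3 + 15×2 + 12×5 + 6×2 + 5×2 = 163.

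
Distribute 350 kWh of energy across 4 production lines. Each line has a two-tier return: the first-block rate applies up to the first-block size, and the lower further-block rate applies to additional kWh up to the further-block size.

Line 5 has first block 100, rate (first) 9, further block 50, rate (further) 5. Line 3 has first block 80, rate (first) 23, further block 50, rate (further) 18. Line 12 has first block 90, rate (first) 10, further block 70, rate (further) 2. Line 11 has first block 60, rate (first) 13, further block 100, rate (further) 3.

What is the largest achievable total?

Treat each block as its own option and order by rate: Line 3/first 23 > Line 3/second 18 > Line 11/first 13 > Line 12/first 10 > Line 5/first 9 > Line 5/second 5 > Line 11/second 3 > Line 12/second 2.
Line 3 first at 23: fill all 80 — 270 left.
Fill Line 3 second block (50 at 18) — 220 left.
Fill Line 11 first block (60 at 13) — 160 left.
Line 12/first (10): +90 — 70 left.
70 remain; put them into Line 5 first at 9.
Total = 23×80 + 18×50 + 13×60 + 10×90 + 9×70 = 5050.

5050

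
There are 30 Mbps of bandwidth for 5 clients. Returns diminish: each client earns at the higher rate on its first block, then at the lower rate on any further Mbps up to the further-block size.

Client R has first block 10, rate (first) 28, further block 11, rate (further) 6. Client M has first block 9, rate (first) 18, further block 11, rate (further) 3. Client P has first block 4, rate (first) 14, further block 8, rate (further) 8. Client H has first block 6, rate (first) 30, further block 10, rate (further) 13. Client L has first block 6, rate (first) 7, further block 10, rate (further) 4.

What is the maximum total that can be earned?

691

Rank every tier by rate: Client H/T1 30 > Client R/T1 28 > Client M/T1 18 > Client P/T1 14 > Client H/T2 13 > Client P/T2 8 > Client L/T1 7 > Client R/T2 6 > Client L/T2 4 > Client M/T2 3.
Client H T1 at 30: fill all 6 → 24 left.
Fill Client R T1 block (10 at 28) → 14 left.
Client M T1 at 18: fill all 9 → 5 left.
Client P T1 at 14: fill all 4 → 1 left.
Client H/T2: +1 of 10 at 13; pool empty.
Total = 30×6 + 28×10 + 18×9 + 14×4 + 13×1 = 691.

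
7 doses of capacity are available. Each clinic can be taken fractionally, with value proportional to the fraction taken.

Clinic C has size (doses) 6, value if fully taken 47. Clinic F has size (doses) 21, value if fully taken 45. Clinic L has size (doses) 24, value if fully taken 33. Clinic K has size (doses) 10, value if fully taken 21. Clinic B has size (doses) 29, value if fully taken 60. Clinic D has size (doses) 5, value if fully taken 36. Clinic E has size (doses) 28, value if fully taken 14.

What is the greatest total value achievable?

Best value per unit of size first: Clinic C 47/6≈7.83, Clinic D 36/5≈7.2, Clinic F 45/21≈2.14, Clinic K 21/10≈2.1, Clinic B 60/29≈2.07, Clinic L 33/24≈1.38, Clinic E 14/28≈0.5.
Clinic C: take in full, 6 doses for value 47 ; 1 left.
Fill the last 1 doses with part of Clinic D: 1/5 of it earns 7.2.
Total value = 54.2.

54.2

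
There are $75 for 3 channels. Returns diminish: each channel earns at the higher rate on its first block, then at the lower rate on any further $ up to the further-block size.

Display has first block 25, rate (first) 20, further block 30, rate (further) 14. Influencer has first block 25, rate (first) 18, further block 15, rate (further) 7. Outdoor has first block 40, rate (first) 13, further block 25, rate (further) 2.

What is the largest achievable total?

Treat each block as its own option and order by rate: Display/T1 20 > Influencer/T1 18 > Display/T2 14 > Outdoor/T1 13 > Influencer/T2 7 > Outdoor/T2 2.
Display T1 at 20: fill all 25 → 50 left.
Influencer/T1 (18): +25 → 25 left.
Display T2 at 14: only 25 left, fill 25.
Total = 20×25 + 18×25 + 14×25 = 1300.

1300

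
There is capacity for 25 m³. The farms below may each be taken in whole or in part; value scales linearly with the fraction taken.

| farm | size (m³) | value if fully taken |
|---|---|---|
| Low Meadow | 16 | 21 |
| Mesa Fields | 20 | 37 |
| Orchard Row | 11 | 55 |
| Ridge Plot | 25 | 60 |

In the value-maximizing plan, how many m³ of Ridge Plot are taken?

Sort by value density: Orchard Row 55/11≈5, Ridge Plot 60/25≈2.4, Mesa Fields 37/20≈1.85, Low Meadow 21/16≈1.31.
Take all of Orchard Row (11 m³, value 55) ; 14 m³ left.
14 m³ left: a 14/25 share of Ridge Plot gives 60×14/25 = 33.6.

14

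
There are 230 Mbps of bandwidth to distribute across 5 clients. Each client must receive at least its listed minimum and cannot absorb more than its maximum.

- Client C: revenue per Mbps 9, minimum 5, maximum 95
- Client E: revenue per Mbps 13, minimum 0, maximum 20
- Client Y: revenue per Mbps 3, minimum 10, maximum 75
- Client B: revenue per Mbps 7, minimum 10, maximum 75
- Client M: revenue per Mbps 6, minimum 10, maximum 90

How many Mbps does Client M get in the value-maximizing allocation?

30

Meeting every minimum uses 5+0+10+10+10 = 35 Mbps, leaving 195.
Highest revenue per Mbps first: Client E 13 > Client C 9 > Client B 7 > Client M 6 > Client Y 3.
Client E: +20 to 20 (cap) — 175 left.
Give Client C 90 more to hit its cap of 95 — 85 left.
Client B takes 65 more to reach its cap of 75 — 20 left.
Client M: +20 (room for 80) → 30. Pool exhausted.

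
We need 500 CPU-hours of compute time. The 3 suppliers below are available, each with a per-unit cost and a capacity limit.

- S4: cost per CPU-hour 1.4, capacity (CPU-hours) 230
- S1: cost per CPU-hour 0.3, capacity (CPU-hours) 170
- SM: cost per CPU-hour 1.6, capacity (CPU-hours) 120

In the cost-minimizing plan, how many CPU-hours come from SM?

Use suppliers in increasing cost order.
S1 (0.3): use full 170 — 330 CPU-hours to go.
Take 230 from S4 at 1.4 — need 100 more.
Take 100 from SM at 1.6 to finish.

100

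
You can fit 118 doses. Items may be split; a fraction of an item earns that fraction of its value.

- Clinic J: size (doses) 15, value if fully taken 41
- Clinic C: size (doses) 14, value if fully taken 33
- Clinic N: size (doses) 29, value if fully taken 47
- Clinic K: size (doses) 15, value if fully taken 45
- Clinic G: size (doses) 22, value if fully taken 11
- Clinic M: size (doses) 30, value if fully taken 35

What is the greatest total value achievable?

Rank by value-to-size ratio: Clinic K 45/15≈3, Clinic J 41/15≈2.73, Clinic C 33/14≈2.36, Clinic N 47/29≈1.62, Clinic M 35/30≈1.17, Clinic G 11/22≈0.5.
Clinic K: take in full, 15 doses for value 45 — 103 left.
Take all of Clinic J (15 doses, value 41) — 88 doses left.
Clinic C: take in full, 14 doses for value 33 — 74 left.
All 29 doses of Clinic N fit (value 47) — 45 remain.
Take all of Clinic M (30 doses, value 35) — 15 doses left.
Only 15 doses remain; take 15/22 of Clinic G for value 11×15/22 = 7.5.
Total value = 208.5.

208.5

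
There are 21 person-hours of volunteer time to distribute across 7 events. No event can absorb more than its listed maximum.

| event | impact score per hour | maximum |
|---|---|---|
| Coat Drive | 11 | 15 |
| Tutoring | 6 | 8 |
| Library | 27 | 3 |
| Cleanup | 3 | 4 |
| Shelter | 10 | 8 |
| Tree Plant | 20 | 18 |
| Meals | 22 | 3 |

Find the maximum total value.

Rank by impact score per hour: Library 27 > Meals 22 > Tree Plant 20 > Coat Drive 11 > Shelter 10 > Tutoring 6 > Cleanup 3.
Give Library 3 to hit its cap of 3 — 18 left.
Meals takes 3 to reach its cap of 3 — 15 left.
Tree Plant: +15 (room for 18) → 15. Pool exhausted.
Total = 27×3 + 20×15 + 22×3 = 447.

447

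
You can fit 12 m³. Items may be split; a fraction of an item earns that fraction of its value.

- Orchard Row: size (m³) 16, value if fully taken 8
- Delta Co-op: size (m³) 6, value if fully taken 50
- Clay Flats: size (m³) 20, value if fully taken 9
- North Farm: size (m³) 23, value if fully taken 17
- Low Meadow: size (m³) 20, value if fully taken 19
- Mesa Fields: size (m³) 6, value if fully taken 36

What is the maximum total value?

86

Sort by value density: Delta Co-op 50/6≈8.33, Mesa Fields 36/6≈6, Low Meadow 19/20≈0.95, North Farm 17/23≈0.739, Orchard Row 8/16≈0.5, Clay Flats 9/20≈0.45.
All 6 m³ of Delta Co-op fit (value 50) → 6 remain.
Mesa Fields: take in full, 6 m³ for value 36 → 0 left.
Total value = 86.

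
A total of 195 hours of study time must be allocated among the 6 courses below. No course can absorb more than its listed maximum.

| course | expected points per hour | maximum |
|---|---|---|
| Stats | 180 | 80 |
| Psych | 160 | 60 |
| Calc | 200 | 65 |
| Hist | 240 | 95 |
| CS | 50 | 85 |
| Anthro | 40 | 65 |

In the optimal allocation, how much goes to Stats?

35

Rank by expected points per hour: Hist 240 > Calc 200 > Stats 180 > Psych 160 > CS 50 > Anthro 40.
Hist takes 95 to reach its cap of 95 → 100 left.
Calc: +65 to 65 (cap) → 35 left.
Stats has room for 80 but only 35 remain, so it gets 35.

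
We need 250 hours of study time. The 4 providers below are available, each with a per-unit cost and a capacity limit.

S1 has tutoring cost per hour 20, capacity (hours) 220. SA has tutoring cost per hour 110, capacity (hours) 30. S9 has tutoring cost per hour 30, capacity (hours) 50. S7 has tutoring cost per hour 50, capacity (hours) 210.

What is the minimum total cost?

5300

Cheapest first:
S1 at 20: take all 220 hours — 30 still needed.
S9 at 30: take 30 of its 50 — requirement met.
S7, SA: unused.
Cost = 220×20 + 30×30 = 5300.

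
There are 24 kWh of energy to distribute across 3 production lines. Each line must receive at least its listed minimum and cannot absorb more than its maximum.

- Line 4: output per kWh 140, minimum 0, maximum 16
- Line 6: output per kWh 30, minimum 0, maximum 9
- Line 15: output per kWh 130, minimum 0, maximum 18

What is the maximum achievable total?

Meeting every minimum uses 0+0+0 = 0 kWh, leaving 24.
Order the production lines by output per kWh: Line 4 140 > Line 15 130 > Line 6 30.
Line 4 takes 16 more to reach its cap of 16 — 8 left.
Line 15 has room for 18 more but only 8 remain, so it gets 8.
Total = 140×16 + 130×8 = 3280.

3280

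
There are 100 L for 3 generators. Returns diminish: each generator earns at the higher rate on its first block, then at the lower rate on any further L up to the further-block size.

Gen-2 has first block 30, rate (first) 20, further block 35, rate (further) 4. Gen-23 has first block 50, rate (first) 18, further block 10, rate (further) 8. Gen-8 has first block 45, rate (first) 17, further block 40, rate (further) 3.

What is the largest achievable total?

Rank every tier by rate: Gen-2/T1 20 > Gen-23/T1 18 > Gen-8/T1 17 > Gen-23/T2 8 > Gen-2/T2 4 > Gen-8/T2 3.
Fill Gen-2 T1 block (30 at 20) ; 70 left.
Fill Gen-23 T1 block (50 at 18) ; 20 left.
20 remain; put them into Gen-8 T1 at 17.
Total = 20×30 + 18×50 + 17×20 = 1840.

1840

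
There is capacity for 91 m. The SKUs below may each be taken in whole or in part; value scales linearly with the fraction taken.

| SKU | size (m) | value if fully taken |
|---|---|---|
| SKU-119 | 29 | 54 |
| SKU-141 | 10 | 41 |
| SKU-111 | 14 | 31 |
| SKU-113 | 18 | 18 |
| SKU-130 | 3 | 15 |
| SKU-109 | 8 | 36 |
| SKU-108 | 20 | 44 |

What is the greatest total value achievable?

Best value per unit of size first: SKU-130 15/3≈5, SKU-109 36/8≈4.5, SKU-141 41/10≈4.1, SKU-111 31/14≈2.21, SKU-108 44/20≈2.2, SKU-119 54/29≈1.86, SKU-113 18/18≈1.
SKU-130: take in full, 3 m for value 15 ; 88 left.
SKU-109: take in full, 8 m for value 36 ; 80 left.
Take all of SKU-141 (10 m, value 41) ; 70 m left.
All 14 m of SKU-111 fit (value 31) ; 56 remain.
Take all of SKU-108 (20 m, value 44) ; 36 m left.
Take all of SKU-119 (29 m, value 54) ; 7 m left.
7 m left: a 7/18 share of SKU-113 gives 18×7/18 = 7.
Total value = 228.

228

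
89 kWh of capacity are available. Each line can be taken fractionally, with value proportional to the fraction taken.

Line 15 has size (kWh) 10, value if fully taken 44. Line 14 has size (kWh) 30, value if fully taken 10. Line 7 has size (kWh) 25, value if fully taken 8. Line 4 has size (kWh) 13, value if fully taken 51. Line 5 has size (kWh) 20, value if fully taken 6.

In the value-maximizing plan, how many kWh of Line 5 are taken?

Sort by value density: Line 15 44/10≈4.4, Line 4 51/13≈3.92, Line 14 10/30≈0.333, Line 7 8/25≈0.32, Line 5 6/20≈0.3.
Take all of Line 15 (10 kWh, value 44) → 79 kWh left.
All 13 kWh of Line 4 fit (value 51) → 66 remain.
All 30 kWh of Line 14 fit (value 10) → 36 remain.
All 25 kWh of Line 7 fit (value 8) → 11 remain.
Only 11 kWh remain; take 11/20 of Line 5 for value 6×11/20 = 3.3.

11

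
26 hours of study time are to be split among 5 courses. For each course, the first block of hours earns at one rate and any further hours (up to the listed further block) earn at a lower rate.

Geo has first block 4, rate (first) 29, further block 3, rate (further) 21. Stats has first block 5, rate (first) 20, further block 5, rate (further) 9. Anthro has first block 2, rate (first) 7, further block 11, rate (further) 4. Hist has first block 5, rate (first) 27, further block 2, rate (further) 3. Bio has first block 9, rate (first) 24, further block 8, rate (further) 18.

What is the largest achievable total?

Treat each block as its own option and order by rate: Geo/T1 29 > Hist/T1 27 > Bio/T1 24 > Geo/T2 21 > Stats/T1 20 > Bio/T2 18 > Stats/T2 9 > Anthro/T1 7 > Anthro/T2 4 > Hist/T2 3.
Geo T1 at 29: fill all 4 — 22 left.
Hist T1 at 27: fill all 5 — 17 left.
Bio/T1 (24): +9 — 8 left.
Geo/T2 (21): +3 — 5 left.
Stats/T1 (20): +5 — 0 left.
Total = 29×4 + 27×5 + 24×9 + 21×3 + 20×5 = 630.

630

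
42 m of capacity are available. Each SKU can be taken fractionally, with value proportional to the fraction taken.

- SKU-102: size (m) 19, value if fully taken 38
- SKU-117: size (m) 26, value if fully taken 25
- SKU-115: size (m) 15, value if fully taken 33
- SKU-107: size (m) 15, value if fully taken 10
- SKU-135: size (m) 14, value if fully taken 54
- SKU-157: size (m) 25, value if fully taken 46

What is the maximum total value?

Best value per unit of size first: SKU-135 54/14≈3.86, SKU-115 33/15≈2.2, SKU-102 38/19≈2, SKU-157 46/25≈1.84, SKU-117 25/26≈0.962, SKU-107 10/15≈0.667.
SKU-135: take in full, 14 m for value 54 — 28 left.
Take all of SKU-115 (15 m, value 33) — 13 m left.
13 m left: a 13/19 share of SKU-102 gives 38×13/19 = 26.
Total value = 113.

113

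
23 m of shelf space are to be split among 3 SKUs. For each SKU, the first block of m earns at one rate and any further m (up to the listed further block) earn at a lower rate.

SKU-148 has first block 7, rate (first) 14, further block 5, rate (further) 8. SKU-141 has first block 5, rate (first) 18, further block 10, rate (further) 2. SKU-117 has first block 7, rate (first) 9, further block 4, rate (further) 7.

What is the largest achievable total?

283

Rank every tier by rate: SKU-141/first 18 > SKU-148/first 14 > SKU-117/first 9 > SKU-148/second 8 > SKU-117/second 7 > SKU-141/second 2.
SKU-141/first (18): +5 — 18 left.
SKU-148/first (14): +7 — 11 left.
Fill SKU-117 first block (7 at 9) — 4 left.
SKU-148/second: +4 of 5 at 8; pool empty.
Total = 18×5 + 14×7 + 9×7 + 8×4 = 283.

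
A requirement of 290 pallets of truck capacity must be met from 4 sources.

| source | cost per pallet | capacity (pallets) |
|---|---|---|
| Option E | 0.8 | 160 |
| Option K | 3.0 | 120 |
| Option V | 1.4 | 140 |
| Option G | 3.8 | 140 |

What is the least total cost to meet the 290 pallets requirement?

310

Use sources in increasing cost order.
Option E (0.8): use full 160 — 130 pallets to go.
Option V (1.4): take the remaining 130 — done.
Option K, Option G: unused.
Cost = 160×0.8 + 130×1.4 = 310.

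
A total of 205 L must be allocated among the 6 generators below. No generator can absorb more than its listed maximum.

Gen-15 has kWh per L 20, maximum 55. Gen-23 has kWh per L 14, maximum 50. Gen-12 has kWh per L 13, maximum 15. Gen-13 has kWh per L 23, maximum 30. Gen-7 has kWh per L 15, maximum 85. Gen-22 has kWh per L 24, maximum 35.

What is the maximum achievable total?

Rank by kWh per L: Gen-22 24 > Gen-13 23 > Gen-15 20 > Gen-7 15 > Gen-23 14 > Gen-12 13.
Gen-22 takes 35 to reach its cap of 35 — 170 left.
Give Gen-13 30 to hit its cap of 30 — 140 left.
Gen-15 takes 55 to reach its cap of 55 — 85 left.
Give Gen-7 85 to hit its cap of 85 — 0 left.
Total = 20×55 + 23×30 + 15×85 + 24×35 = 3905.

3905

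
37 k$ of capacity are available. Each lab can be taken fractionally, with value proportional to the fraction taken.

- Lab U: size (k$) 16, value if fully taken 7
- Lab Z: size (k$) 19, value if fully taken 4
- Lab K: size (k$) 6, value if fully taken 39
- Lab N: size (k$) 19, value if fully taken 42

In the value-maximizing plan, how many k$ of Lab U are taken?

Sort by value density: Lab K 39/6≈6.5, Lab N 42/19≈2.21, Lab U 7/16≈0.438, Lab Z 4/19≈0.211.
Lab K: take in full, 6 k$ for value 39 → 31 left.
Take all of Lab N (19 k$, value 42) → 12 k$ left.
12 k$ left: a 12/16 share of Lab U gives 7×12/16 = 5.25.

12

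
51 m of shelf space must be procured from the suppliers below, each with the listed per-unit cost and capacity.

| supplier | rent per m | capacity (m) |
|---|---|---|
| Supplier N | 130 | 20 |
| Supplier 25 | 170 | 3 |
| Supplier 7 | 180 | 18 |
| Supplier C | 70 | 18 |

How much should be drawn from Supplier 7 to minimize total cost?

Cheapest first:
Take 18 from Supplier C at 70 → need 33 more.
Take 20 from Supplier N at 130 → need 13 more.
Supplier 25 at 170: take all 3 m → 10 still needed.
Take 10 from Supplier 7 at 180 to finish.

10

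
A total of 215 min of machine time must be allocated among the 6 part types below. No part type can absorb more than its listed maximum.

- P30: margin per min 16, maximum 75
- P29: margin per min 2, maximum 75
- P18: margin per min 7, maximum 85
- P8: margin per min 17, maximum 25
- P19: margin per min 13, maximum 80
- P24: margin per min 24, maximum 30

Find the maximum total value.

Rank by margin per min: P24 24 > P8 17 > P30 16 > P19 13 > P18 7 > P29 2.
P24 takes 30 to reach its cap of 30 ; 185 left.
P8: +25 to 25 (cap) ; 160 left.
P30: +75 to 75 (cap) ; 85 left.
P19 takes 80 to reach its cap of 80 ; 5 left.
Only 5 left; P18 takes them to reach 5.
Total = 16×75 + 7×5 + 17×25 + 13×80 + 24×30 = 3420.

3420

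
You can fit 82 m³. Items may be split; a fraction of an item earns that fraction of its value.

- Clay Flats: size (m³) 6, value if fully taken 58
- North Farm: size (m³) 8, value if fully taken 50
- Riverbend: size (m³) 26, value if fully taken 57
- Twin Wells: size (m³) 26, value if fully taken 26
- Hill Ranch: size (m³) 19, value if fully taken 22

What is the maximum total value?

Best value per unit of size first: Clay Flats 58/6≈9.67, North Farm 50/8≈6.25, Riverbend 57/26≈2.19, Hill Ranch 22/19≈1.16, Twin Wells 26/26≈1.
Clay Flats: take in full, 6 m³ for value 58 — 76 left.
All 8 m³ of North Farm fit (value 50) — 68 remain.
All 26 m³ of Riverbend fit (value 57) — 42 remain.
Hill Ranch: take in full, 19 m³ for value 22 — 23 left.
23 m³ left: a 23/26 share of Twin Wells gives 26×23/26 = 23.
Total value = 210.

210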